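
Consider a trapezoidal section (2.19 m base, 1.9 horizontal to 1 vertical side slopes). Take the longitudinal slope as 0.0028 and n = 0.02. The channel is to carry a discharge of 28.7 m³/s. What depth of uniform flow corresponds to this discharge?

y_n = 1.85 m

Manning's equation rearranged: A R^(2/3) = nQ / (1·√S) = 0.02 × 28.7 / (√0.0028) = 10.85.
At y = 2.36 m: A R^(2/3) = 18.55 — high.
At y = 1.36 m: A R^(2/3) = 5.635 — low.
At y = 1.85 m: A R^(2/3) = 10.84 — close enough.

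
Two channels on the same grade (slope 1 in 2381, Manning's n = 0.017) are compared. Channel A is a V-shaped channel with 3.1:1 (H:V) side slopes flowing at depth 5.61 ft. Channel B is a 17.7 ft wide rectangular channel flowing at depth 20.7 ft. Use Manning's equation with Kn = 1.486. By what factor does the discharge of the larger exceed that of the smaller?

Channel A: For a triangular section with side slope z = 3.1: A = zy² = 3.1×5.61² = 97.56 ft²; P = 2y√(1+z²) = 2×5.61×3.257 = 36.55 ft. Hydraulic radius R = A/P = 97.56/36.55 = 2.67 ft. Q_A = (1.486/0.017)·97.56·2.67^(2/3)·√0.00042 = 336.3 ft³/s.
Channel B: Flow area A = b·y = 17.7 × 20.7 = 366.4 ft². Wetted perimeter P = b + 2y = 17.7 + 2×20.7 = 59.1 ft. Hydraulic radius R = A/P = 366.4/59.1 = 6.199 ft. Q_B = (1.486/0.017)·366.4·6.199^(2/3)·√0.00042 = 2215 ft³/s.
The larger discharge is 2215 ft³/s and the smaller is 336.3 ft³/s; the ratio is 6.59.

6.59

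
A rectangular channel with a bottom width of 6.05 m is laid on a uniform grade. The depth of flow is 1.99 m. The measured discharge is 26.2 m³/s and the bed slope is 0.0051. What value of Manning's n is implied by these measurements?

n = 0.0371

Flow area A = b·y = 6.05 × 1.99 = 12.04 m². Wetted perimeter P = b + 2y = 6.05 + 2×1.99 = 10.03 m.
Hydraulic radius R = A/P = 12.04/10.03 = 1.2 m.
Rearranging Manning's equation: n = (1/Q) A R^(2/3) S^(1/2) = (1/26.2) × 12.04 × 1.2^(2/3) × √0.0051 = 0.0371.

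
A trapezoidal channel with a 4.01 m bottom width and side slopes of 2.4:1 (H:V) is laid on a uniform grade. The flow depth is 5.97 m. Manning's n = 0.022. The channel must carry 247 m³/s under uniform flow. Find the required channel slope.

S = 0.00054

With bottom width b = 4.01 m and side slope z = 2.4: A = (b + zy)y = (4.01 + 2.4×5.97)×5.97 = 109.5 m²; P = b + 2y√(1+z²) = 4.01 + 2×5.97×2.6 = 35.05 m.
Hydraulic radius R = A/P = 109.5/35.05 = 3.123 m.
From Manning's equation, S = [nQ / (1 A R^(2/3))]² = [0.022 × 247 / (1 × 109.5 × 3.123^(2/3))]² = 0.00054.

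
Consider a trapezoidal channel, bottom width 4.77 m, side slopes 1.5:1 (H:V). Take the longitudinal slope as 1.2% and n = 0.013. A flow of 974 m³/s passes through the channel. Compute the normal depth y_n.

y_n = 4.94 m

Manning's equation rearranged: A R^(2/3) = nQ / (1·√S) = 0.013 × 974 / (√0.012) = 115.6.
At y = 3.41 m: A R^(2/3) = 53.07 — low.
At y = 4.94 m: A R^(2/3) = 115.6 — close enough.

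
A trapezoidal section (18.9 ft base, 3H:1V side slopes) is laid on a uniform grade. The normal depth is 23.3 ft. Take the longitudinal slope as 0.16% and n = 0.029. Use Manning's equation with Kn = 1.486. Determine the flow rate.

With bottom width b = 18.9 ft and side slope z = 3: A = (b + zy)y = (18.9 + 3×23.3)×23.3 = 2069 ft²; P = b + 2y√(1+z²) = 18.9 + 2×23.3×3.162 = 166.3 ft.
Hydraulic radius R = A/P = 2069/166.3 = 12.44 ft.
Manning's equation: Q = (1.486/n) A R^(2/3) S^(1/2) = (1.486/0.029) × 2069 × 12.44^(2/3) × 0.0016^(1/2) = 22800 ft³/s.

Q = 22800 ft³/s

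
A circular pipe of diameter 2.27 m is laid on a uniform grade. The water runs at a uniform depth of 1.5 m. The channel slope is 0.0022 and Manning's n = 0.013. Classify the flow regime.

subcritical

For a circular section of diameter D = 2.27 m at depth y = 1.5 m, the central angle is θ = 2 arccos(1 − 2y/D) = 3.796 rad. Then A = (D²/8)(θ − sin θ) = 2.838 m² and P = Dθ/2 = 4.309 m.
Hydraulic radius R = A/P = 2.838/4.309 = 0.6585 m.
V = (1/n) R^(2/3) √S = (1/0.013) × 0.6585^(2/3) × √0.0022 = 2.731 m/s. Hydraulic depth D_h = A/T = 2.838/2.149 = 1.32 m.
Froude number Fr = V/√(g·D_h) = 2.731/√(9.81×1.32) = 0.759, which is less than 1, so the flow is subcritical.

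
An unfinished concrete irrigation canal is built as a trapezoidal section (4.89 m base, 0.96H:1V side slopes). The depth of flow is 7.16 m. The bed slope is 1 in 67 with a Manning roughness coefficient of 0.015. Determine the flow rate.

With bottom width b = 4.89 m and side slope z = 0.96: A = (b + zy)y = (4.89 + 0.96×7.16)×7.16 = 84.23 m²; P = b + 2y√(1+z²) = 4.89 + 2×7.16×1.386 = 24.74 m.
Hydraulic radius R = A/P = 84.23/24.74 = 3.404 m.
Manning's equation: Q = (1/n) A R^(2/3) S^(1/2) = (1/0.015) × 84.23 × 3.404^(2/3) × 0.01493^(1/2) = 1550 m³/s.

Q = 1550 m³/s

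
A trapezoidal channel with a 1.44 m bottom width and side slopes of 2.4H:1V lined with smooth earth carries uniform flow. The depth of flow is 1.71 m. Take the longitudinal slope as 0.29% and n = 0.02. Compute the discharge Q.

With bottom width b = 1.44 m and side slope z = 2.4: A = (b + zy)y = (1.44 + 2.4×1.71)×1.71 = 9.48 m²; P = b + 2y√(1+z²) = 1.44 + 2×1.71×2.6 = 10.33 m.
Hydraulic radius R = A/P = 9.48/10.33 = 0.9176 m.
Manning's equation: Q = (1/n) A R^(2/3) S^(1/2) = (1/0.02) × 9.48 × 0.9176^(2/3) × 0.0029^(1/2) = 24.1 m³/s.

Q = 24.1 m³/s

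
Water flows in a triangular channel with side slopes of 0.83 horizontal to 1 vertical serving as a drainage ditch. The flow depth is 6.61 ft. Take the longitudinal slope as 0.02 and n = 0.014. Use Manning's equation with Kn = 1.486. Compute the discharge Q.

Q = 896 ft³/s

For a triangular section with side slope z = 0.83: A = zy² = 0.83×6.61² = 36.26 ft²; P = 2y√(1+z²) = 2×6.61×1.3 = 17.18 ft.
Hydraulic radius R = A/P = 36.26/17.18 = 2.111 ft.
Manning's equation: Q = (1.486/n) A R^(2/3) S^(1/2) = (1.486/0.014) × 36.26 × 2.111^(2/3) × 0.02^(1/2) = 896 ft³/s.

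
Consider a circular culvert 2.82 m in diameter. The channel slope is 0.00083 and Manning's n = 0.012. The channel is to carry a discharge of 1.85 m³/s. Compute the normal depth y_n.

Manning's equation rearranged: A R^(2/3) = nQ / (1·√S) = 0.012 × 1.85 / (√0.00083) = 0.7706.
Trying y = 0.596 m: A R^(2/3) = 0.4844 — short.
Trying y = 0.858 m: A R^(2/3) = 0.9956 — over.
Trying y = 0.752 m: A R^(2/3) = 0.7698 — close enough.

y_n = 0.752 m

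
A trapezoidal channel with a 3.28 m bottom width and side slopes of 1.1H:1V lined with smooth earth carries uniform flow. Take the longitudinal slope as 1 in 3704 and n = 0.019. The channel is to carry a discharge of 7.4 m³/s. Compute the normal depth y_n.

y_n = 1.65 m

Manning's equation rearranged: A R^(2/3) = nQ / (1·√S) = 0.019 × 7.4 / (√0.00027) = 8.557.
Try y = 1.32 m: A R^(2/3) = 5.679 — short.
Try y = 1.89 m: A R^(2/3) = 11.04 — over.
Try y = 1.65 m: A R^(2/3) = 8.557 — matches.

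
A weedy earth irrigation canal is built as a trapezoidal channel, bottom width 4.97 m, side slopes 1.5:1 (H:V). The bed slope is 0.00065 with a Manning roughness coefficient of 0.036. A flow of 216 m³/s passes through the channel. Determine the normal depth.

y_n = 7.6 m

Manning's equation rearranged: A R^(2/3) = nQ / (1·√S) = 0.036 × 216 / (√0.00065) = 305.
Trying y = 8.64 m: A R^(2/3) = 408.9 — high.
Trying y = 6.83 m: A R^(2/3) = 240.1 — low.
Trying y = 7.6 m: A R^(2/3) = 305.3 — ≈ 305.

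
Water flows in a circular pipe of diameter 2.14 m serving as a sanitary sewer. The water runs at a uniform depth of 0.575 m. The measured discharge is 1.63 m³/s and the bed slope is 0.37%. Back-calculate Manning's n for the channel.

n = 0.014

For a circular section of diameter D = 2.14 m at depth y = 0.575 m, the central angle is θ = 2 arccos(1 − 2y/D) = 2.18 rad. Then A = (D²/8)(θ − sin θ) = 0.7782 m² and P = Dθ/2 = 2.332 m.
Hydraulic radius R = A/P = 0.7782/2.332 = 0.3337 m.
Rearranging Manning's equation: n = (1/Q) A R^(2/3) S^(1/2) = (1/1.63) × 0.7782 × 0.3337^(2/3) × √0.0037 = 0.014.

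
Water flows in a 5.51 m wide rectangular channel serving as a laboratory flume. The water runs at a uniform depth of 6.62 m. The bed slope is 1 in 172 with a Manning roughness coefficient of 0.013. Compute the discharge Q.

Flow area A = b·y = 5.51 × 6.62 = 36.48 m². Wetted perimeter P = b + 2y = 5.51 + 2×6.62 = 18.75 m.
Hydraulic radius R = A/P = 36.48/18.75 = 1.945 m.
Manning's equation: Q = (1/n) A R^(2/3) S^(1/2) = (1/0.013) × 36.48 × 1.945^(2/3) × 0.005814^(1/2) = 333 m³/s.

Q = 333 m³/s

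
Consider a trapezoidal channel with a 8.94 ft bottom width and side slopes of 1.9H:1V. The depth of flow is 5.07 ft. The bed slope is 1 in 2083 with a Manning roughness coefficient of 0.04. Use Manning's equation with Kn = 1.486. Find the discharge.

Q = 162 ft³/s

With bottom width b = 8.94 ft and side slope z = 1.9: A = (b + zy)y = (8.94 + 1.9×5.07)×5.07 = 94.17 ft²; P = b + 2y√(1+z²) = 8.94 + 2×5.07×2.147 = 30.71 ft.
Hydraulic radius R = A/P = 94.17/30.71 = 3.066 ft.
Manning's equation: Q = (1.486/n) A R^(2/3) S^(1/2) = (1.486/0.04) × 94.17 × 3.066^(2/3) × 0.0004801^(1/2) = 162 ft³/s.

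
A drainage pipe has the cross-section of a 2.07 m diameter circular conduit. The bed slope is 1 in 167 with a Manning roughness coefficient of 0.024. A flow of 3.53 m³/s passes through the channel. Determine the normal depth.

y_n = 1.04 m

Manning's equation rearranged: A R^(2/3) = nQ / (1·√S) = 0.024 × 3.53 / (√0.005988) = 1.095.
Try y = 0.928 m: A R^(2/3) = 0.8976 — low.
Try y = 1.04 m: A R^(2/3) = 1.094 — ≈ 1.095.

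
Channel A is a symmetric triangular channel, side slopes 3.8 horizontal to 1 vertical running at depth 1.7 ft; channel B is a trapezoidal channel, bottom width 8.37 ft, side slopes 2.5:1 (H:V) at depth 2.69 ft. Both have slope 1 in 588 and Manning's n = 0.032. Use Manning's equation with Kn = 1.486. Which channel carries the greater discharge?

channel B

Channel A: For a triangular section with side slope z = 3.8: A = zy² = 3.8×1.7² = 10.98 ft²; P = 2y√(1+z²) = 2×1.7×3.929 = 13.36 ft. Hydraulic radius R = A/P = 10.98/13.36 = 0.822 ft. Q_A = (1.486/0.032)·10.98·0.822^(2/3)·√0.001701 = 18.46 ft³/s.
Channel B: With bottom width b = 8.37 ft and side slope z = 2.5: A = (b + zy)y = (8.37 + 2.5×2.69)×2.69 = 40.61 ft²; P = b + 2y√(1+z²) = 8.37 + 2×2.69×2.693 = 22.86 ft. Hydraulic radius R = A/P = 40.61/22.86 = 1.777 ft. Q_B = (1.486/0.032)·40.61·1.777^(2/3)·√0.001701 = 114.1 ft³/s.
Q_A = 18.46 ft³/s vs Q_B = 114.1 ft³/s, so channel B carries more.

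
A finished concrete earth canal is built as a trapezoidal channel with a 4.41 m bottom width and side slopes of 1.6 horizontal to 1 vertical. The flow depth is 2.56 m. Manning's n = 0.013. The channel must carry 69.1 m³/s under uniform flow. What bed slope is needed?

S = 0.000951

With bottom width b = 4.41 m and side slope z = 1.6: A = (b + zy)y = (4.41 + 1.6×2.56)×2.56 = 21.78 m²; P = b + 2y√(1+z²) = 4.41 + 2×2.56×1.887 = 14.07 m.
Hydraulic radius R = A/P = 21.78/14.07 = 1.548 m.
From Manning's equation, S = [nQ / (1 A R^(2/3))]² = [0.013 × 69.1 / (1 × 21.78 × 1.548^(2/3))]² = 0.000951.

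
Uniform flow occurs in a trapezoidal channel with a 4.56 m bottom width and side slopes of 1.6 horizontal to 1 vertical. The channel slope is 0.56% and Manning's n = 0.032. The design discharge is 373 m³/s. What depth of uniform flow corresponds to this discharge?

Manning's equation rearranged: A R^(2/3) = nQ / (1·√S) = 0.032 × 373 / (√0.0056) = 159.5.
At y = 6.29 m: A R^(2/3) = 201.9 — high.
At y = 5.02 m: A R^(2/3) = 122.2 — low.
At y = 5.66 m: A R^(2/3) = 159.4 — ≈ 159.5.

y_n = 5.66 m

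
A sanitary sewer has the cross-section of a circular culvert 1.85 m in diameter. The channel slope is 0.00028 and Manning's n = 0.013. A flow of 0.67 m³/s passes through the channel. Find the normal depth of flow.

y_n = 0.724 m

Manning's equation rearranged: A R^(2/3) = nQ / (1·√S) = 0.013 × 0.67 / (√0.00028) = 0.5205.
Try y = 0.902 m: A R^(2/3) = 0.77 — high.
Try y = 0.724 m: A R^(2/3) = 0.5204 — ≈ 0.5205.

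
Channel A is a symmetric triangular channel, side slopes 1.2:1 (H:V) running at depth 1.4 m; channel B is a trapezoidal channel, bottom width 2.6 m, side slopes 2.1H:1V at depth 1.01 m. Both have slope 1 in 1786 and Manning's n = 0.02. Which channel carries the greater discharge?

Channel A: For a triangular section with side slope z = 1.2: A = zy² = 1.2×1.4² = 2.352 m²; P = 2y√(1+z²) = 2×1.4×1.562 = 4.374 m. Hydraulic radius R = A/P = 2.352/4.374 = 0.5378 m. Q_A = (1/0.02)·2.352·0.5378^(2/3)·√0.0005599 = 1.84 m³/s.
Channel B: With bottom width b = 2.6 m and side slope z = 2.1: A = (b + zy)y = (2.6 + 2.1×1.01)×1.01 = 4.768 m²; P = b + 2y√(1+z²) = 2.6 + 2×1.01×2.326 = 7.298 m. Hydraulic radius R = A/P = 4.768/7.298 = 0.6533 m. Q_B = (1/0.02)·4.768·0.6533^(2/3)·√0.0005599 = 4.248 m³/s.
Q_A = 1.84 m³/s vs Q_B = 4.248 m³/s, so channel B carries more.

channel B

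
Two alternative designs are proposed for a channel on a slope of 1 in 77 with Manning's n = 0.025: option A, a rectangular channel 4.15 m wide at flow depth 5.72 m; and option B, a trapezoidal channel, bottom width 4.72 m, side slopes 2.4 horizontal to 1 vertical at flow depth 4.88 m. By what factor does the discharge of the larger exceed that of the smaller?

4.91

Channel A: Flow area A = b·y = 4.15 × 5.72 = 23.74 m². Wetted perimeter P = b + 2y = 4.15 + 2×5.72 = 15.59 m. Hydraulic radius R = A/P = 23.74/15.59 = 1.523 m. Q_A = (1/0.025)·23.74·1.523^(2/3)·√0.01299 = 143.2 m³/s.
Channel B: With bottom width b = 4.72 m and side slope z = 2.4: A = (b + zy)y = (4.72 + 2.4×4.88)×4.88 = 80.19 m²; P = b + 2y√(1+z²) = 4.72 + 2×4.88×2.6 = 30.1 m. Hydraulic radius R = A/P = 80.19/30.1 = 2.664 m. Q_B = (1/0.025)·80.19·2.664^(2/3)·√0.01299 = 702.5 m³/s.
The larger discharge is 702.5 m³/s and the smaller is 143.2 m³/s; the ratio is 4.91.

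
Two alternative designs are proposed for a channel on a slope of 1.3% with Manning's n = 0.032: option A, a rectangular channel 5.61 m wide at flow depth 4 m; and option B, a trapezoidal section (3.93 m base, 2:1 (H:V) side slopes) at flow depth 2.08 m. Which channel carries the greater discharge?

Channel A: Flow area A = b·y = 5.61 × 4 = 22.44 m². Wetted perimeter P = b + 2y = 5.61 + 2×4 = 13.61 m. Hydraulic radius R = A/P = 22.44/13.61 = 1.649 m. Q_A = (1/0.032)·22.44·1.649^(2/3)·√0.013 = 111.6 m³/s.
Channel B: With bottom width b = 3.93 m and side slope z = 2: A = (b + zy)y = (3.93 + 2×2.08)×2.08 = 16.83 m²; P = b + 2y√(1+z²) = 3.93 + 2×2.08×2.236 = 13.23 m. Hydraulic radius R = A/P = 16.83/13.23 = 1.272 m. Q_B = (1/0.032)·16.83·1.272^(2/3)·√0.013 = 70.38 m³/s.
Q_A = 111.6 m³/s vs Q_B = 70.38 m³/s, so channel A carries more.

channel A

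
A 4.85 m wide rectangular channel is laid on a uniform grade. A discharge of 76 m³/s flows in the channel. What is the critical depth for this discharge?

y_c = 2.93 m

For a rectangular channel, critical depth y_c = (q²/g)^(1/3) where q = Q/b = 76/4.85 = 15.67 m²/s.
So y_c = (15.67²/9.81)^(1/3) = 2.93 m.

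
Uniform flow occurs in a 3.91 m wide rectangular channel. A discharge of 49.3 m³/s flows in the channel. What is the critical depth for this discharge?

For a rectangular channel, critical depth y_c = (q²/g)^(1/3) where q = Q/b = 49.3/3.91 = 12.61 m²/s.
So y_c = (12.61²/9.81)^(1/3) = 2.53 m.

y_c = 2.53 m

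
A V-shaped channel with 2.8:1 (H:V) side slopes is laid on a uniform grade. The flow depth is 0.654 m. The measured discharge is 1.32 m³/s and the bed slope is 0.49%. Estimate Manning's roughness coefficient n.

n = 0.029

For a triangular section with side slope z = 2.8: A = zy² = 2.8×0.654² = 1.198 m²; P = 2y√(1+z²) = 2×0.654×2.973 = 3.889 m.
Hydraulic radius R = A/P = 1.198/3.889 = 0.3079 m.
Rearranging Manning's equation: n = (1/Q) A R^(2/3) S^(1/2) = (1/1.32) × 1.198 × 0.3079^(2/3) × √0.0049 = 0.029.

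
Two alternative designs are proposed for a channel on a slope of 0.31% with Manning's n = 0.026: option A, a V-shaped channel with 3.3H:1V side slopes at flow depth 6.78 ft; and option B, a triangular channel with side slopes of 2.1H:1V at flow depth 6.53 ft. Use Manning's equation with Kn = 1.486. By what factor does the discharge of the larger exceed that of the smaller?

Channel A: For a triangular section with side slope z = 3.3: A = zy² = 3.3×6.78² = 151.7 ft²; P = 2y√(1+z²) = 2×6.78×3.448 = 46.76 ft. Hydraulic radius R = A/P = 151.7/46.76 = 3.244 ft. Q_A = (1.486/0.026)·151.7·3.244^(2/3)·√0.0031 = 1058 ft³/s.
Channel B: For a triangular section with side slope z = 2.1: A = zy² = 2.1×6.53² = 89.55 ft²; P = 2y√(1+z²) = 2×6.53×2.326 = 30.38 ft. Hydraulic radius R = A/P = 89.55/30.38 = 2.948 ft. Q_B = (1.486/0.026)·89.55·2.948^(2/3)·√0.0031 = 585.8 ft³/s.
The larger discharge is 1058 ft³/s and the smaller is 585.8 ft³/s; the ratio is 1.81.

1.81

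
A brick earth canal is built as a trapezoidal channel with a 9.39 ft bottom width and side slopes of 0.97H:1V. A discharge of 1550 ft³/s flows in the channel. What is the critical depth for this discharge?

At critical depth, Q² T / (g A³) = 1, i.e. A³/T = Q²/g = 1550²/32.2 = 74610.
At y = 5.61 ft: A³/T = 28410 — too small.
At y = 9.29 ft: A³/T = 182200 — too large.
At y = 7.32 ft: A³/T = 74560 — ≈ 74610.

y_c = 7.32 ft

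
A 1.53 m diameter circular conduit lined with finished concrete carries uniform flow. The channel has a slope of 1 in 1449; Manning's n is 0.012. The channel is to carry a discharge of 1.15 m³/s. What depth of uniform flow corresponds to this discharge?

y_n = 0.803 m

Manning's equation rearranged: A R^(2/3) = nQ / (1·√S) = 0.012 × 1.15 / (√0.0006901) = 0.5253.
At y = 0.995 m: A R^(2/3) = 0.7333 — high.
At y = 0.636 m: A R^(2/3) = 0.3501 — low.
At y = 0.803 m: A R^(2/3) = 0.5255 — matches.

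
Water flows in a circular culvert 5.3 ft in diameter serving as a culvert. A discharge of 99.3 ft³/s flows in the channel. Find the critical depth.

y_c = 2.79 ft

At critical depth, Q² T / (g A³) = 1, i.e. A³/T = Q²/g = 99.3²/32.2 = 306.2.
At y = 1.96 ft: A³/T = 79.69 — low.
At y = 2.79 ft: A³/T = 308.3 — ≈ 306.2.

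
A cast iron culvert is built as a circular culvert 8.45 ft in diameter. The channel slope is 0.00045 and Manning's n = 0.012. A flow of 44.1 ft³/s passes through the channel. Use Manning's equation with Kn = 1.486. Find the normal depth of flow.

y_n = 2.44 ft

Manning's equation rearranged: A R^(2/3) = nQ / (1.486·√S) = 0.012 × 44.1 / (1.486 × √0.00045) = 16.79.
Trying y = 1.72 ft: A R^(2/3) = 8.378 — low.
Trying y = 2.77 ft: A R^(2/3) = 21.44 — high.
Trying y = 2.44 ft: A R^(2/3) = 16.79 — ≈ 16.79.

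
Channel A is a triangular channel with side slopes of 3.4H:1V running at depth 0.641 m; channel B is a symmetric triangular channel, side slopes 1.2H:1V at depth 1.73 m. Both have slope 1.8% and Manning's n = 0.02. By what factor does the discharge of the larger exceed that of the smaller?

Channel A: For a triangular section with side slope z = 3.4: A = zy² = 3.4×0.641² = 1.397 m²; P = 2y√(1+z²) = 2×0.641×3.544 = 4.543 m. Hydraulic radius R = A/P = 1.397/4.543 = 0.3075 m. Q_A = (1/0.02)·1.397·0.3075^(2/3)·√0.018 = 4.269 m³/s.
Channel B: For a triangular section with side slope z = 1.2: A = zy² = 1.2×1.73² = 3.591 m²; P = 2y√(1+z²) = 2×1.73×1.562 = 5.405 m. Hydraulic radius R = A/P = 3.591/5.405 = 0.6645 m. Q_B = (1/0.02)·3.591·0.6645^(2/3)·√0.018 = 18.35 m³/s.
The larger discharge is 18.35 m³/s and the smaller is 4.269 m³/s; the ratio is 4.3.

4.3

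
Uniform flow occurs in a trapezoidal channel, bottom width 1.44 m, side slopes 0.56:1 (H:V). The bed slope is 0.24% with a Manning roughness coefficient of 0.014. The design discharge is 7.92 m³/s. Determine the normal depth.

Manning's equation rearranged: A R^(2/3) = nQ / (1·√S) = 0.014 × 7.92 / (√0.0024) = 2.263.
Trying y = 1.71 m: A R^(2/3) = 3.429 — too large.
Trying y = 1.09 m: A R^(2/3) = 1.532 — too small.
Trying y = 1.36 m: A R^(2/3) = 2.263 — close enough.

y_n = 1.36 m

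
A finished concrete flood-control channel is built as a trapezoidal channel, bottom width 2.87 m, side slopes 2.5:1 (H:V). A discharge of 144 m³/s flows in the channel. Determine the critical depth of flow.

y_c = 3.16 m

At critical depth, Q² T / (g A³) = 1, i.e. A³/T = Q²/g = 144²/9.81 = 2114.
At y = 2.58 m: A³/T = 881.6 — short.
At y = 3.82 m: A³/T = 4861 — over.
At y = 3.16 m: A³/T = 2111 — matches.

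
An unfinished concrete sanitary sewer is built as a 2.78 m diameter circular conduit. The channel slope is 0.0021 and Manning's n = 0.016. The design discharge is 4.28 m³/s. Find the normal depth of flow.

Manning's equation rearranged: A R^(2/3) = nQ / (1·√S) = 0.016 × 4.28 / (√0.0021) = 1.494.
At y = 1.2 m: A R^(2/3) = 1.842 — high.
At y = 1.07 m: A R^(2/3) = 1.495 — matches.

y_n = 1.07 m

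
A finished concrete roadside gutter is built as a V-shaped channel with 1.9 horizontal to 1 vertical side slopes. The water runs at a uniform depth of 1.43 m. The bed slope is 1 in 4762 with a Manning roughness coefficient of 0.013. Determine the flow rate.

For a triangular section with side slope z = 1.9: A = zy² = 1.9×1.43² = 3.885 m²; P = 2y√(1+z²) = 2×1.43×2.147 = 6.141 m.
Hydraulic radius R = A/P = 3.885/6.141 = 0.6327 m.
Manning's equation: Q = (1/n) A R^(2/3) S^(1/2) = (1/0.013) × 3.885 × 0.6327^(2/3) × 0.00021^(1/2) = 3.19 m³/s.

Q = 3.19 m³/s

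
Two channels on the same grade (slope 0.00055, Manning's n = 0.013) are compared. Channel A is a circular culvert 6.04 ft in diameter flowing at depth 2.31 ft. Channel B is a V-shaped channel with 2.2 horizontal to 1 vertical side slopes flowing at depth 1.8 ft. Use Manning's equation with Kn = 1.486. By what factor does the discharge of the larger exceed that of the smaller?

1.87

Channel A: For a circular section of diameter D = 6.04 ft at depth y = 2.31 ft, the central angle is θ = 2 arccos(1 − 2y/D) = 2.667 rad. Then A = (D²/8)(θ − sin θ) = 10.08 ft² and P = Dθ/2 = 8.054 ft. Hydraulic radius R = A/P = 10.08/8.054 = 1.251 ft. Q_A = (1.486/0.013)·10.08·1.251^(2/3)·√0.00055 = 31.37 ft³/s.
Channel B: For a triangular section with side slope z = 2.2: A = zy² = 2.2×1.8² = 7.128 ft²; P = 2y√(1+z²) = 2×1.8×2.417 = 8.7 ft. Hydraulic radius R = A/P = 7.128/8.7 = 0.8193 ft. Q_B = (1.486/0.013)·7.128·0.8193^(2/3)·√0.00055 = 16.73 ft³/s.
The larger discharge is 31.37 ft³/s and the smaller is 16.73 ft³/s; the ratio is 1.87.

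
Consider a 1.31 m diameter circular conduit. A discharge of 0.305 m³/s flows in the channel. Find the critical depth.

y_c = 0.286 m

At critical depth, Q² T / (g A³) = 1, i.e. A³/T = Q²/g = 0.305²/9.81 = 0.009483.
At y = 0.243 m: A³/T = 0.00502 — short.
At y = 0.324 m: A³/T = 0.01547 — over.
At y = 0.286 m: A³/T = 0.009503 — matches.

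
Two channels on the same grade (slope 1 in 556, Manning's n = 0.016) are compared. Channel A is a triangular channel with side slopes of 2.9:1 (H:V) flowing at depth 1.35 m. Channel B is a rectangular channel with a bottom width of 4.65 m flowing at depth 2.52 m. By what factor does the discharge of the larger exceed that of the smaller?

Channel A: For a triangular section with side slope z = 2.9: A = zy² = 2.9×1.35² = 5.285 m²; P = 2y√(1+z²) = 2×1.35×3.068 = 8.282 m. Hydraulic radius R = A/P = 5.285/8.282 = 0.6381 m. Q_A = (1/0.016)·5.285·0.6381^(2/3)·√0.001799 = 10.38 m³/s.
Channel B: Flow area A = b·y = 4.65 × 2.52 = 11.72 m². Wetted perimeter P = b + 2y = 4.65 + 2×2.52 = 9.69 m. Hydraulic radius R = A/P = 11.72/9.69 = 1.209 m. Q_B = (1/0.016)·11.72·1.209^(2/3)·√0.001799 = 35.25 m³/s.
The larger discharge is 35.25 m³/s and the smaller is 10.38 m³/s; the ratio is 3.4.

3.4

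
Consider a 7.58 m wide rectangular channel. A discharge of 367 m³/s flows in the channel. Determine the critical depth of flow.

For a rectangular channel, critical depth y_c = (q²/g)^(1/3) where q = Q/b = 367/7.58 = 48.42 m²/s.
So y_c = (48.42²/9.81)^(1/3) = 6.21 m.

y_c = 6.21 m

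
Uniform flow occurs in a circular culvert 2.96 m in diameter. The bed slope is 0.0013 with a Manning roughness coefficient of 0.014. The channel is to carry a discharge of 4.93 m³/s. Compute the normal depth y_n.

Manning's equation rearranged: A R^(2/3) = nQ / (1·√S) = 0.014 × 4.93 / (√0.0013) = 1.914.
Trying y = 0.972 m: A R^(2/3) = 1.312 — short.
Trying y = 1.33 m: A R^(2/3) = 2.339 — over.
Trying y = 1.19 m: A R^(2/3) = 1.915 — ≈ 1.914.

y_n = 1.19 m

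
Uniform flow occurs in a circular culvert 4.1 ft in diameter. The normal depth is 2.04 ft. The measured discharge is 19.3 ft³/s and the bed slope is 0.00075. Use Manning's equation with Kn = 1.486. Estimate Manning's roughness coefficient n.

For a circular section of diameter D = 4.1 ft at depth y = 2.04 ft, the central angle is θ = 2 arccos(1 − 2y/D) = 3.132 rad. Then A = (D²/8)(θ − sin θ) = 6.56 ft² and P = Dθ/2 = 6.42 ft.
Hydraulic radius R = A/P = 6.56/6.42 = 1.022 ft.
Rearranging Manning's equation: n = (1.486/Q) A R^(2/3) S^(1/2) = (1.486/19.3) × 6.56 × 1.022^(2/3) × √0.00075 = 0.014.

n = 0.014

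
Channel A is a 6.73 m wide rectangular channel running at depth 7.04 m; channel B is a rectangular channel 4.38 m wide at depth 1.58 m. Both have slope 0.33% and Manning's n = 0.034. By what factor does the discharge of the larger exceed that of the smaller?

12.5

Channel A: Flow area A = b·y = 6.73 × 7.04 = 47.38 m². Wetted perimeter P = b + 2y = 6.73 + 2×7.04 = 20.81 m. Hydraulic radius R = A/P = 47.38/20.81 = 2.277 m. Q_A = (1/0.034)·47.38·2.277^(2/3)·√0.0033 = 138.5 m³/s.
Channel B: Flow area A = b·y = 4.38 × 1.58 = 6.92 m². Wetted perimeter P = b + 2y = 4.38 + 2×1.58 = 7.54 m. Hydraulic radius R = A/P = 6.92/7.54 = 0.9178 m. Q_B = (1/0.034)·6.92·0.9178^(2/3)·√0.0033 = 11.04 m³/s.
The larger discharge is 138.5 m³/s and the smaller is 11.04 m³/s; the ratio is 12.5.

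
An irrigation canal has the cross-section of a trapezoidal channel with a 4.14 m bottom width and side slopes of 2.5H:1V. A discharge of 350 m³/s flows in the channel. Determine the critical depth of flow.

y_c = 4.5 m

At critical depth, Q² T / (g A³) = 1, i.e. A³/T = Q²/g = 350²/9.81 = 12490.
At y = 3.52 m: A³/T = 4347 — low.
At y = 5.69 m: A³/T = 35010 — high.
At y = 4.5 m: A³/T = 12470 — ≈ 12490.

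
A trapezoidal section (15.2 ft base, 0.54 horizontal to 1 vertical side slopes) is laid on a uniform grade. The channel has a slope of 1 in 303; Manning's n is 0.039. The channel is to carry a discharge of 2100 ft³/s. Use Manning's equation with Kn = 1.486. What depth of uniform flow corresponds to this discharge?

Manning's equation rearranged: A R^(2/3) = nQ / (1.486·√S) = 0.039 × 2100 / (1.486 × √0.0033) = 959.4.
Try y = 15.2 ft: A R^(2/3) = 1321 — too large.
Try y = 9.12 ft: A R^(2/3) = 544.4 — too small.
Try y = 12.7 ft: A R^(2/3) = 961.3 — matches.

y_n = 12.7 ft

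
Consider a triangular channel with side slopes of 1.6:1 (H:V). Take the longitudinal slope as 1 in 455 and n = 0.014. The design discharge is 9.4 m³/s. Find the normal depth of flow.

y_n = 1.53 m

Manning's equation rearranged: A R^(2/3) = nQ / (1·√S) = 0.014 × 9.4 / (√0.002198) = 2.807.
Trying y = 1.25 m: A R^(2/3) = 1.637 — too small.
Trying y = 1.81 m: A R^(2/3) = 4.394 — too large.
Trying y = 1.53 m: A R^(2/3) = 2.807 — matches.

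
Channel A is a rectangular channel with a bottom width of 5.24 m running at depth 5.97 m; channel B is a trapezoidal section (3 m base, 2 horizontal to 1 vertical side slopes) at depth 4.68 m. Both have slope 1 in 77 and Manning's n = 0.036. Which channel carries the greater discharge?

Channel A: Flow area A = b·y = 5.24 × 5.97 = 31.28 m². Wetted perimeter P = b + 2y = 5.24 + 2×5.97 = 17.18 m. Hydraulic radius R = A/P = 31.28/17.18 = 1.821 m. Q_A = (1/0.036)·31.28·1.821^(2/3)·√0.01299 = 147.7 m³/s.
Channel B: With bottom width b = 3 m and side slope z = 2: A = (b + zy)y = (3 + 2×4.68)×4.68 = 57.84 m²; P = b + 2y√(1+z²) = 3 + 2×4.68×2.236 = 23.93 m. Hydraulic radius R = A/P = 57.84/23.93 = 2.417 m. Q_B = (1/0.036)·57.84·2.417^(2/3)·√0.01299 = 329.8 m³/s.
Q_A = 147.7 m³/s vs Q_B = 329.8 m³/s, so channel B carries more.

channel B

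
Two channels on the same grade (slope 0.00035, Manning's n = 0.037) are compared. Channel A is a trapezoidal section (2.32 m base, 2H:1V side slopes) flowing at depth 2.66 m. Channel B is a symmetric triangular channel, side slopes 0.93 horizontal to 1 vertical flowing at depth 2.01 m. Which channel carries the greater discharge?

Channel A: With bottom width b = 2.32 m and side slope z = 2: A = (b + zy)y = (2.32 + 2×2.66)×2.66 = 20.32 m²; P = b + 2y√(1+z²) = 2.32 + 2×2.66×2.236 = 14.22 m. Hydraulic radius R = A/P = 20.32/14.22 = 1.43 m. Q_A = (1/0.037)·20.32·1.43^(2/3)·√0.00035 = 13.04 m³/s.
Channel B: For a triangular section with side slope z = 0.93: A = zy² = 0.93×2.01² = 3.757 m²; P = 2y√(1+z²) = 2×2.01×1.366 = 5.49 m. Hydraulic radius R = A/P = 3.757/5.49 = 0.6844 m. Q_B = (1/0.037)·3.757·0.6844^(2/3)·√0.00035 = 1.475 m³/s.
Q_A = 13.04 m³/s vs Q_B = 1.475 m³/s, so channel A carries more.

channel A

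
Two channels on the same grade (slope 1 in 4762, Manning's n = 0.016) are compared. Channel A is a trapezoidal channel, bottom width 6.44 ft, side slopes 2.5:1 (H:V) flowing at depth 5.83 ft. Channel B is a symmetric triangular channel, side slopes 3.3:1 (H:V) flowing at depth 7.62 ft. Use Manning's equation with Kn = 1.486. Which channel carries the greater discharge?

Channel A: With bottom width b = 6.44 ft and side slope z = 2.5: A = (b + zy)y = (6.44 + 2.5×5.83)×5.83 = 122.5 ft²; P = b + 2y√(1+z²) = 6.44 + 2×5.83×2.693 = 37.84 ft. Hydraulic radius R = A/P = 122.5/37.84 = 3.238 ft. Q_A = (1.486/0.016)·122.5·3.238^(2/3)·√0.00021 = 360.9 ft³/s.
Channel B: For a triangular section with side slope z = 3.3: A = zy² = 3.3×7.62² = 191.6 ft²; P = 2y√(1+z²) = 2×7.62×3.448 = 52.55 ft. Hydraulic radius R = A/P = 191.6/52.55 = 3.646 ft. Q_B = (1.486/0.016)·191.6·3.646^(2/3)·√0.00021 = 610.9 ft³/s.
Q_A = 360.9 ft³/s vs Q_B = 610.9 ft³/s, so channel B carries more.

channel B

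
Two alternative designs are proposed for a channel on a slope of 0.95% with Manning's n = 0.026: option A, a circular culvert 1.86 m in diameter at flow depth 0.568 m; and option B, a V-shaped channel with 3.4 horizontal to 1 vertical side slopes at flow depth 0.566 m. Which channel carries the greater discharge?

channel B

Channel A: For a circular section of diameter D = 1.86 m at depth y = 0.568 m, the central angle is θ = 2 arccos(1 − 2y/D) = 2.342 rad. Then A = (D²/8)(θ − sin θ) = 0.7027 m² and P = Dθ/2 = 2.178 m. Hydraulic radius R = A/P = 0.7027/2.178 = 0.3226 m. Q_A = (1/0.026)·0.7027·0.3226^(2/3)·√0.0095 = 1.239 m³/s.
Channel B: For a triangular section with side slope z = 3.4: A = zy² = 3.4×0.566² = 1.089 m²; P = 2y√(1+z²) = 2×0.566×3.544 = 4.012 m. Hydraulic radius R = A/P = 1.089/4.012 = 0.2715 m. Q_B = (1/0.026)·1.089·0.2715^(2/3)·√0.0095 = 1.712 m³/s.
Q_A = 1.239 m³/s vs Q_B = 1.712 m³/s, so channel B carries more.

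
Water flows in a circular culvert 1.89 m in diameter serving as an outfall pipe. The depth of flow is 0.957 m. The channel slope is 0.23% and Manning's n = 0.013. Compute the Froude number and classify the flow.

subcritical

For a circular section of diameter D = 1.89 m at depth y = 0.957 m, the central angle is θ = 2 arccos(1 − 2y/D) = 3.167 rad. Then A = (D²/8)(θ − sin θ) = 1.425 m² and P = Dθ/2 = 2.993 m.
Hydraulic radius R = A/P = 1.425/2.993 = 0.4763 m.
V = (1/n) R^(2/3) √S = (1/0.013) × 0.4763^(2/3) × √0.0023 = 2.25 m/s. Hydraulic depth D_h = A/T = 1.425/1.89 = 0.7543 m.
Froude number Fr = V/√(g·D_h) = 2.25/√(9.81×0.7543) = 0.827, which is less than 1, so the flow is subcritical.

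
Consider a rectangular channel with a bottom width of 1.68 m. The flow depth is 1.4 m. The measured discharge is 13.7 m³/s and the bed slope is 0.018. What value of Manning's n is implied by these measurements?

n = 0.015

Flow area A = b·y = 1.68 × 1.4 = 2.352 m². Wetted perimeter P = b + 2y = 1.68 + 2×1.4 = 4.48 m.
Hydraulic radius R = A/P = 2.352/4.48 = 0.525 m.
Rearranging Manning's equation: n = (1/Q) A R^(2/3) S^(1/2) = (1/13.7) × 2.352 × 0.525^(2/3) × √0.018 = 0.015.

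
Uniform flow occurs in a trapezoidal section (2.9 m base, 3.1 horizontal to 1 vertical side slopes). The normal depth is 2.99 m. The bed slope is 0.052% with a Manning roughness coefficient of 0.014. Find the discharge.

Q = 81.9 m³/s

With bottom width b = 2.9 m and side slope z = 3.1: A = (b + zy)y = (2.9 + 3.1×2.99)×2.99 = 36.39 m²; P = b + 2y√(1+z²) = 2.9 + 2×2.99×3.257 = 22.38 m.
Hydraulic radius R = A/P = 36.39/22.38 = 1.626 m.
Manning's equation: Q = (1/n) A R^(2/3) S^(1/2) = (1/0.014) × 36.39 × 1.626^(2/3) × 0.00052^(1/2) = 81.9 m³/s.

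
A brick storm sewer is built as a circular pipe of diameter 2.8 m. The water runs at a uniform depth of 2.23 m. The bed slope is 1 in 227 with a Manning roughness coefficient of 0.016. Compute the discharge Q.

For a circular section of diameter D = 2.8 m at depth y = 2.23 m, the central angle is θ = 2 arccos(1 − 2y/D) = 4.411 rad. Then A = (D²/8)(θ − sin θ) = 5.258 m² and P = Dθ/2 = 6.175 m.
Hydraulic radius R = A/P = 5.258/6.175 = 0.8515 m.
Manning's equation: Q = (1/n) A R^(2/3) S^(1/2) = (1/0.016) × 5.258 × 0.8515^(2/3) × 0.004405^(1/2) = 19.6 m³/s.

Q = 19.6 m³/s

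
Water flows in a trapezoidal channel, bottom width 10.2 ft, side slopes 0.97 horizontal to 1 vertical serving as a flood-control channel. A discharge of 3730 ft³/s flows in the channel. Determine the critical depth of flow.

At critical depth, Q² T / (g A³) = 1, i.e. A³/T = Q²/g = 3730²/32.2 = 432100.
Trying y = 8.19 ft: A³/T = 125800 — low.
Trying y = 12.5 ft: A³/T = 630800 — high.
Trying y = 11.3 ft: A³/T = 425600 — matches.

y_c = 11.3 ft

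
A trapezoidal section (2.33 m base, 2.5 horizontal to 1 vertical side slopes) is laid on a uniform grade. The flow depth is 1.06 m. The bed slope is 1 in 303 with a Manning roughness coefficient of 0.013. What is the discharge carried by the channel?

Q = 17.6 m³/s

With bottom width b = 2.33 m and side slope z = 2.5: A = (b + zy)y = (2.33 + 2.5×1.06)×1.06 = 5.279 m²; P = b + 2y√(1+z²) = 2.33 + 2×1.06×2.693 = 8.038 m.
Hydraulic radius R = A/P = 5.279/8.038 = 0.6567 m.
Manning's equation: Q = (1/n) A R^(2/3) S^(1/2) = (1/0.013) × 5.279 × 0.6567^(2/3) × 0.0033^(1/2) = 17.6 m³/s.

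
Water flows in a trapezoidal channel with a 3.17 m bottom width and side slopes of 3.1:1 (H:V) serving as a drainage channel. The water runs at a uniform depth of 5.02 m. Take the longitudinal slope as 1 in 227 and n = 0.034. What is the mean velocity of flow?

With bottom width b = 3.17 m and side slope z = 3.1: A = (b + zy)y = (3.17 + 3.1×5.02)×5.02 = 94.03 m²; P = b + 2y√(1+z²) = 3.17 + 2×5.02×3.257 = 35.87 m.
Hydraulic radius R = A/P = 94.03/35.87 = 2.621 m.
From Manning's equation, V = (1/n) R^(2/3) S^(1/2) = (1/0.034) × 2.621^(2/3) × 0.004405^(1/2) = 3.71 m/s.

V = 3.71 m/s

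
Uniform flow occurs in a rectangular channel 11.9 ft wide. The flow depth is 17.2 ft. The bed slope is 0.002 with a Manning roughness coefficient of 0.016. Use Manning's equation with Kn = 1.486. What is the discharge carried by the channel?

Q = 2290 ft³/s

Flow area A = b·y = 11.9 × 17.2 = 204.7 ft². Wetted perimeter P = b + 2y = 11.9 + 2×17.2 = 46.3 ft.
Hydraulic radius R = A/P = 204.7/46.3 = 4.421 ft.
Manning's equation: Q = (1.486/n) A R^(2/3) S^(1/2) = (1.486/0.016) × 204.7 × 4.421^(2/3) × 0.002^(1/2) = 2290 ft³/s.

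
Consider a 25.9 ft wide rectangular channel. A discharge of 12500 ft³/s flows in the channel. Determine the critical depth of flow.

For a rectangular channel, critical depth y_c = (q²/g)^(1/3) where q = Q/b = 12500/25.9 = 482.6 ft²/s.
So y_c = (482.6²/32.2)^(1/3) = 19.3 ft.

y_c = 19.3 ft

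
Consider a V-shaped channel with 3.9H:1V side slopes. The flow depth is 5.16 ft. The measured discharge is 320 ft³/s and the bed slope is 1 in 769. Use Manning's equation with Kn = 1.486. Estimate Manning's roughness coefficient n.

n = 0.032

For a triangular section with side slope z = 3.9: A = zy² = 3.9×5.16² = 103.8 ft²; P = 2y√(1+z²) = 2×5.16×4.026 = 41.55 ft.
Hydraulic radius R = A/P = 103.8/41.55 = 2.499 ft.
Rearranging Manning's equation: n = (1.486/Q) A R^(2/3) S^(1/2) = (1.486/320) × 103.8 × 2.499^(2/3) × √0.0013 = 0.032.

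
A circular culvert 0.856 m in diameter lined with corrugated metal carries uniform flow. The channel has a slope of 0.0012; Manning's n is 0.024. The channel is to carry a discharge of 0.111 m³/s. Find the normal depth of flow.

y_n = 0.362 m

Manning's equation rearranged: A R^(2/3) = nQ / (1·√S) = 0.024 × 0.111 / (√0.0012) = 0.0769.
Try y = 0.416 m: A R^(2/3) = 0.09807 — too large.
Try y = 0.362 m: A R^(2/3) = 0.07676 — ≈ 0.0769.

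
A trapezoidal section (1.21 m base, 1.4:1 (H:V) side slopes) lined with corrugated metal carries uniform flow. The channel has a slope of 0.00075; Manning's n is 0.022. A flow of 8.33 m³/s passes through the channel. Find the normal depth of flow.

y_n = 1.85 m

Manning's equation rearranged: A R^(2/3) = nQ / (1·√S) = 0.022 × 8.33 / (√0.00075) = 6.692.
Trying y = 2.15 m: A R^(2/3) = 9.397 — high.
Trying y = 1.56 m: A R^(2/3) = 4.581 — low.
Trying y = 1.85 m: A R^(2/3) = 6.688 — close enough.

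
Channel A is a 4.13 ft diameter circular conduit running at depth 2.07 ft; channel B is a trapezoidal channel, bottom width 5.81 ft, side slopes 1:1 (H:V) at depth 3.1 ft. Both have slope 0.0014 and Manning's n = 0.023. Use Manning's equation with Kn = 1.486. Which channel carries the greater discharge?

channel B

Channel A: For a circular section of diameter D = 4.13 ft at depth y = 2.07 ft, the central angle is θ = 2 arccos(1 − 2y/D) = 3.146 rad. Then A = (D²/8)(θ − sin θ) = 6.719 ft² and P = Dθ/2 = 6.497 ft. Hydraulic radius R = A/P = 6.719/6.497 = 1.034 ft. Q_A = (1.486/0.023)·6.719·1.034^(2/3)·√0.0014 = 16.61 ft³/s.
Channel B: With bottom width b = 5.81 ft and side slope z = 1: A = (b + zy)y = (5.81 + 1×3.1)×3.1 = 27.62 ft²; P = b + 2y√(1+z²) = 5.81 + 2×3.1×1.414 = 14.58 ft. Hydraulic radius R = A/P = 27.62/14.58 = 1.895 ft. Q_B = (1.486/0.023)·27.62·1.895^(2/3)·√0.0014 = 102.2 ft³/s.
Q_A = 16.61 ft³/s vs Q_B = 102.2 ft³/s, so channel B carries more.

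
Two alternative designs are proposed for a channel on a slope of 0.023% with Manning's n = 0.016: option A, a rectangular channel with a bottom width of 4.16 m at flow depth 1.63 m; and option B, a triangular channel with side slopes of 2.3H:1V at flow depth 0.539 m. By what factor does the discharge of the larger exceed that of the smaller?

Channel A: Flow area A = b·y = 4.16 × 1.63 = 6.781 m². Wetted perimeter P = b + 2y = 4.16 + 2×1.63 = 7.42 m. Hydraulic radius R = A/P = 6.781/7.42 = 0.9139 m. Q_A = (1/0.016)·6.781·0.9139^(2/3)·√0.00023 = 6.053 m³/s.
Channel B: For a triangular section with side slope z = 2.3: A = zy² = 2.3×0.539² = 0.6682 m²; P = 2y√(1+z²) = 2×0.539×2.508 = 2.704 m. Hydraulic radius R = A/P = 0.6682/2.704 = 0.2472 m. Q_B = (1/0.016)·0.6682·0.2472^(2/3)·√0.00023 = 0.2494 m³/s.
The larger discharge is 6.053 m³/s and the smaller is 0.2494 m³/s; the ratio is 24.3.

24.3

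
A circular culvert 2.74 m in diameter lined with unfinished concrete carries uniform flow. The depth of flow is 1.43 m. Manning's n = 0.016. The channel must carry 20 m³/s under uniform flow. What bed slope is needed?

S = 0.0169

For a circular section of diameter D = 2.74 m at depth y = 1.43 m, the central angle is θ = 2 arccos(1 − 2y/D) = 3.229 rad. Then A = (D²/8)(θ − sin θ) = 3.113 m² and P = Dθ/2 = 4.424 m.
Hydraulic radius R = A/P = 3.113/4.424 = 0.7036 m.
From Manning's equation, S = [nQ / (1 A R^(2/3))]² = [0.016 × 20 / (1 × 3.113 × 0.7036^(2/3))]² = 0.0169.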